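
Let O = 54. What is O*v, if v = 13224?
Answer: 714096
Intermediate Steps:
O*v = 54*13224 = 714096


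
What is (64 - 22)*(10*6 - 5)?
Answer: 2310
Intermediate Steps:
(64 - 22)*(10*6 - 5) = 42*(60 - 5) = 42*55 = 2310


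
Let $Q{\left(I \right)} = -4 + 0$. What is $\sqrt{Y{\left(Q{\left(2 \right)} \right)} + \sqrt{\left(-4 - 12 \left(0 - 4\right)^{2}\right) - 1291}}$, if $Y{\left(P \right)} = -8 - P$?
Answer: $\sqrt{-4 + i \sqrt{1487}} \approx 4.1694 + 4.6243 i$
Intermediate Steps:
$Q{\left(I \right)} = -4$
$\sqrt{Y{\left(Q{\left(2 \right)} \right)} + \sqrt{\left(-4 - 12 \left(0 - 4\right)^{2}\right) - 1291}} = \sqrt{\left(-8 - -4\right) + \sqrt{\left(-4 - 12 \left(0 - 4\right)^{2}\right) - 1291}} = \sqrt{\left(-8 + 4\right) + \sqrt{\left(-4 - 12 \left(-4\right)^{2}\right) - 1291}} = \sqrt{-4 + \sqrt{\left(-4 - 192\right) - 1291}} = \sqrt{-4 + \sqrt{-196 - 1291}} = \sqrt{-4 + \sqrt{-1487}} = \sqrt{-4 + i \sqrt{1487}}$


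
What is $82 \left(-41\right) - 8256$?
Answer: $-11618$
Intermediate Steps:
$82 \left(-41\right) - 8256 = -3362 - 8256 = -11618$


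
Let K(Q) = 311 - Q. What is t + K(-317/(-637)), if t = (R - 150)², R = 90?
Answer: 2490990/637 ≈ 3910.5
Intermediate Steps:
t = 3600 (t = (90 - 150)² = (-60)² = 3600)
t + K(-317/(-637)) = 3600 + (311 - (-317)/(-637)) = 3600 + (311 - (-317)*(-1)/637) = 3600 + (311 - 1*317/637) = 3600 + (311 - 317/637) = 3600 + 197790/637 = 2490990/637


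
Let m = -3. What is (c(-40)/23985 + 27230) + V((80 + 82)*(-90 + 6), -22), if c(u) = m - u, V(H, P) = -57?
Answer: 651744442/23985 ≈ 27173.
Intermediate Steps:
c(u) = -3 - u
(c(-40)/23985 + 27230) + V((80 + 82)*(-90 + 6), -22) = ((-3 - 1*(-40))/23985 + 27230) - 57 = ((-3 + 40)*(1/23985) + 27230) - 57 = (37*(1/23985) + 27230) - 57 = (37/23985 + 27230) - 57 = 653111587/23985 - 57 = 651744442/23985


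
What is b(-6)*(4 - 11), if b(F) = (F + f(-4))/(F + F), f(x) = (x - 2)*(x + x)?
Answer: 49/2 ≈ 24.500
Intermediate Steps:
f(x) = 2*x*(-2 + x) (f(x) = (-2 + x)*(2*x) = 2*x*(-2 + x))
b(F) = (48 + F)/(2*F) (b(F) = (F + 2*(-4)*(-2 - 4))/(F + F) = (F + 2*(-4)*(-6))/((2*F)) = (F + 48)*(1/(2*F)) = (48 + F)*(1/(2*F)) = (48 + F)/(2*F))
b(-6)*(4 - 11) = ((1/2)*(48 - 6)/(-6))*(4 - 11) = ((1/2)*(-1/6)*42)*(-7) = -7/2*(-7) = 49/2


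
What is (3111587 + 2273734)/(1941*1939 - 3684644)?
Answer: 5385321/78955 ≈ 68.208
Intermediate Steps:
(3111587 + 2273734)/(1941*1939 - 3684644) = 5385321/(3763599 - 3684644) = 5385321/78955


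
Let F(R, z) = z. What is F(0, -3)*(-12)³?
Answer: 5184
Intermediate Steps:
F(0, -3)*(-12)³ = -3*(-12)³ = -3*(-1728) = 5184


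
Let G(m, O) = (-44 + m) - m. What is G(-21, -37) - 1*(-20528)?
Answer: 20484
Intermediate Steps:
G(m, O) = -44
G(-21, -37) - 1*(-20528) = -44 - 1*(-20528) = -44 + 20528 = 20484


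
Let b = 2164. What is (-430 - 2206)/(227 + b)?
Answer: -2636/2391 ≈ -1.1025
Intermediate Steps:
(-430 - 2206)/(227 + b) = (-430 - 2206)/(227 + 2164) = -2636/2391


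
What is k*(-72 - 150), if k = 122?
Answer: -27084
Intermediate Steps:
k*(-72 - 150) = 122*(-72 - 150) = 122*(-222) = -27084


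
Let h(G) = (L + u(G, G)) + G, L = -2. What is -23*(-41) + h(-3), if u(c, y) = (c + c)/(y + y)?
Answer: 939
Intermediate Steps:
u(c, y) = c/y (u(c, y) = (2*c)/((2*y)) = (2*c)*(1/(2*y)) = c/y)
h(G) = -1 + G (h(G) = (-2 + G/G) + G = (-2 + 1) + G = -1 + G)
-23*(-41) + h(-3) = -23*(-41) + (-1 - 3) = 943 - 4 = 939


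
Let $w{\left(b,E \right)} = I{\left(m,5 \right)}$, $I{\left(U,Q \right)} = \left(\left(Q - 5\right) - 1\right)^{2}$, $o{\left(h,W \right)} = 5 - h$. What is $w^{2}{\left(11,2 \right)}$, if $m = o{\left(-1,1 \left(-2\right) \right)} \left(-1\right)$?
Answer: $1$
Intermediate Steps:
$m = -6$ ($m = \left(5 - -1\right) \left(-1\right) = \left(5 + 1\right) \left(-1\right) = 6 \left(-1\right) = -6$)
$I{\left(U,Q \right)} = \left(-6 + Q\right)^{2}$ ($I{\left(U,Q \right)} = \left(\left(-5 + Q\right) - 1\right)^{2} = \left(-6 + Q\right)^{2}$)
$w{\left(b,E \right)} = 1$ ($w{\left(b,E \right)} = \left(-6 + 5\right)^{2} = \left(-1\right)^{2} = 1$)
$w^{2}{\left(11,2 \right)} = 1^{2} = 1$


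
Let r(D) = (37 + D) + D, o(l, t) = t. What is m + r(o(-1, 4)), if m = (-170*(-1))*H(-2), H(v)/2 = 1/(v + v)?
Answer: -40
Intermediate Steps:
H(v) = 1/v (H(v) = 2/(v + v) = 2/((2*v)) = 2*(1/(2*v)) = 1/v)
m = -85 (m = -170*(-1)/(-2) = -34*(-5)*(-½) = 170*(-½) = -85)
r(D) = 37 + 2*D
m + r(o(-1, 4)) = -85 + (37 + 2*4) = -85 + (37 + 8) = -85 + 45 = -40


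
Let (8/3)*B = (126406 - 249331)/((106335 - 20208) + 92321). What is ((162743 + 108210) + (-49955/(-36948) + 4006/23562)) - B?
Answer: 14031055235065752341/51783752313216 ≈ 2.7096e+5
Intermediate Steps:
B = -368775/1427584 (B = 3*((126406 - 249331)/((106335 - 20208) + 92321))/8 = 3*(-122925/(86127 + 92321))/8 = 3*(-122925/178448)/8 = 3*(-122925*1/178448)/8 = (3/8)*(-122925/178448) = -368775/1427584 ≈ -0.25832)
((162743 + 108210) + (-49955/(-36948) + 4006/23562)) - B = ((162743 + 108210) + (-49955/(-36948) + 4006/23562)) - 1*(-368775/1427584) = (270953 + (-49955*(-1/36948) + 4006*(1/23562))) + 368775/1427584 = (270953 + (49955/36948 + 2003/11781)) + 368775/1427584 = (270953 + 220842233/145094796) + 368775/1427584 = 39314091102821/145094796 + 368775/1427584 = 14031055235065752341/51783752313216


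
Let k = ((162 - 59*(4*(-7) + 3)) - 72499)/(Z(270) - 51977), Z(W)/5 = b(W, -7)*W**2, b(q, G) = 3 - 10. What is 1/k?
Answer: 2603477/70862 ≈ 36.740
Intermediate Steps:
b(q, G) = -7
Z(W) = -35*W**2 (Z(W) = 5*(-7*W**2) = -35*W**2)
k = 70862/2603477 (k = ((162 - 59*(4*(-7) + 3)) - 72499)/(-35*270**2 - 51977) = ((162 - 59*(-28 + 3)) - 72499)/(-35*72900 - 51977) = ((162 - 59*(-25)) - 72499)/(-2551500 - 51977) = ((162 + 1475) - 72499)/(-2603477) = (1637 - 72499)*(-1/2603477) = -70862*(-1/2603477) = 70862/2603477 ≈ 0.027218)
1/k = 1/(70862/2603477) = 2603477/70862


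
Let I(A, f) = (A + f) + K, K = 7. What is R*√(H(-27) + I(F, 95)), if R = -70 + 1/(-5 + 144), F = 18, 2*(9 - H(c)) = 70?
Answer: -9729*√94/139 ≈ -678.61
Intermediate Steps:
H(c) = -26 (H(c) = 9 - ½*70 = 9 - 35 = -26)
I(A, f) = 7 + A + f (I(A, f) = (A + f) + 7 = 7 + A + f)
R = -9729/139 (R = -70 + 1/139 = -9729/139 ≈ -69.993)
R*√(H(-27) + I(F, 95)) = -9729*√(-26 + (7 + 18 + 95))/139 = -9729*√(-26 + 120)/139 = -9729*√94/139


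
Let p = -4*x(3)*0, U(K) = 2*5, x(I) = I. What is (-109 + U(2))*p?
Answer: 0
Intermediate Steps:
U(K) = 10
p = 0 (p = -4*3*0 = -12*0 = 0)
(-109 + U(2))*p = (-109 + 10)*0 = -99*0 = 0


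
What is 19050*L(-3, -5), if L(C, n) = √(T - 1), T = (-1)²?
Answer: 0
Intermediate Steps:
T = 1
L(C, n) = 0 (L(C, n) = √(1 - 1) = √0 = 0)
19050*L(-3, -5) = 19050*0 = 0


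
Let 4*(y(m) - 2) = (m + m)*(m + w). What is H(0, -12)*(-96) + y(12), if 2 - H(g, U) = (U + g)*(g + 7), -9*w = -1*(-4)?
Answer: -24554/3 ≈ -8184.7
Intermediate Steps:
w = -4/9 (w = -(-1)*(-4)/9 = -⅑*4 = -4/9 ≈ -0.44444)
H(g, U) = 2 - (7 + g)*(U + g) (H(g, U) = 2 - (U + g)*(g + 7) = 2 - (U + g)*(7 + g) = 2 - (7 + g)*(U + g))
y(m) = 2 + m*(-4/9 + m)/2 (y(m) = 2 + ((m + m)*(m - 4/9))/4 = 2 + ((2*m)*(-4/9 + m))/4 = 2 + (2*m*(-4/9 + m))/4 = 2 + m*(-4/9 + m)/2)
H(0, -12)*(-96) + y(12) = (2 - 1*0² - 7*(-12) - 7*0 - 1*(-12)*0)*(-96) + (2 + (½)*12² - 2/9*12) = (2 - 1*0 + 84 + 0 + 0)*(-96) + (2 + (½)*144 - 8/3) = (2 + 0 + 84 + 0 + 0)*(-96) + (2 + 72 - 8/3) = 86*(-96) + 214/3 = -8256 + 214/3 = -24554/3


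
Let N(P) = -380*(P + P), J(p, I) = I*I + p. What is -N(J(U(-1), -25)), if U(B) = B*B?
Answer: 475760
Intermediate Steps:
U(B) = B**2
J(p, I) = p + I**2 (J(p, I) = I**2 + p = p + I**2)
N(P) = -760*P
-N(J(U(-1), -25)) = -(-760)*((-1)**2 + (-25)**2) = -(-760)*(1 + 625) = -(-760)*626 = -1*(-475760) = 475760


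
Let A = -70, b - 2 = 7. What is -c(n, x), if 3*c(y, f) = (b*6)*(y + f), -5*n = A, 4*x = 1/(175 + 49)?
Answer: -112905/448 ≈ -252.02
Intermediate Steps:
b = 9 (b = 2 + 7 = 9)
x = 1/896 (x = 1/(4*(175 + 49)) = (¼)/224 = (¼)*(1/224) = 1/896 ≈ 0.0011161)
n = 14 (n = -⅕*(-70) = 14)
c(y, f) = 18*f + 18*y (c(y, f) = ((9*6)*(y + f))/3 = (54*(f + y))/3 = (54*f + 54*y)/3 = 18*f + 18*y)
-c(n, x) = -(18*(1/896) + 18*14) = -(9/448 + 252) = -1*112905/448 = -112905/448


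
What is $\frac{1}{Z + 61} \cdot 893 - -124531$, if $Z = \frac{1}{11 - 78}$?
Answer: $\frac{508893497}{4086} \approx 1.2455 \cdot 10^{5}$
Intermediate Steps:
$Z = - \frac{1}{67}$ ($Z = \frac{1}{-67} = - \frac{1}{67} \approx -0.014925$)
$\frac{1}{Z + 61} \cdot 893 - -124531 = \frac{1}{- \frac{1}{67} + 61} \cdot 893 - -124531 = \frac{1}{\frac{4086}{67}} \cdot 893 + 124531 = \frac{67}{4086} \cdot 893 + 124531 = \frac{59831}{4086} + 124531 = \frac{508893497}{4086}$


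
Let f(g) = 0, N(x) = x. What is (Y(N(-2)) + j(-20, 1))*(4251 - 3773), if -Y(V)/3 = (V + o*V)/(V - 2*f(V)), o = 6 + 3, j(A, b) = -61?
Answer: -43498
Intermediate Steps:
o = 9
Y(V) = -30 (Y(V) = -3*(V + 9*V)/(V - 2*0) = -3*10*V/(V + 0) = -3*10*V/V = -3*10 = -30)
(Y(N(-2)) + j(-20, 1))*(4251 - 3773) = (-30 - 61)*(4251 - 3773) = -91*478 = -43498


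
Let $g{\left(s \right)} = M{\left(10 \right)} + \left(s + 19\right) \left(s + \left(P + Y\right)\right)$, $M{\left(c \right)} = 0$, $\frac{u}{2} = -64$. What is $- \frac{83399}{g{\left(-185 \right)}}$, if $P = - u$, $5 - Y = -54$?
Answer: $\frac{83399}{332} \approx 251.2$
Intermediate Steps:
$Y = 59$ ($Y = 5 - -54 = 5 + 54 = 59$)
$u = -128$ ($u = 2 \left(-64\right) = -128$)
$P = 128$ ($P = \left(-1\right) \left(-128\right) = 128$)
$g{\left(s \right)} = \left(19 + s\right) \left(187 + s\right)$ ($g{\left(s \right)} = 0 + \left(s + 19\right) \left(s + \left(128 + 59\right)\right) = 0 + \left(19 + s\right) \left(s + 187\right) = 0 + \left(19 + s\right) \left(187 + s\right) = \left(19 + s\right) \left(187 + s\right)$)
$- \frac{83399}{g{\left(-185 \right)}} = - \frac{83399}{3553 + \left(-185\right)^{2} + 206 \left(-185\right)} = - \frac{83399}{3553 + 34225 - 38110} = - \frac{83399}{-332} = \left(-83399\right) \left(- \frac{1}{332}\right) = \frac{83399}{332}$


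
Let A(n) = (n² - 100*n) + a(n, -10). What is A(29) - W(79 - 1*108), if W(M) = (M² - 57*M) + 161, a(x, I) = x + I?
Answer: -4695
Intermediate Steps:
a(x, I) = I + x
W(M) = 161 + M² - 57*M
A(n) = -10 + n² - 99*n (A(n) = (n² - 100*n) + (-10 + n) = -10 + n² - 99*n)
A(29) - W(79 - 1*108) = (-10 + 29² - 99*29) - (161 + (79 - 1*108)² - 57*(79 - 1*108)) = (-10 + 841 - 2871) - (161 + (79 - 108)² - 57*(79 - 108)) = -2040 - (161 + (-29)² - 57*(-29)) = -2040 - (161 + 841 + 1653) = -2040 - 1*2655 = -2040 - 2655 = -4695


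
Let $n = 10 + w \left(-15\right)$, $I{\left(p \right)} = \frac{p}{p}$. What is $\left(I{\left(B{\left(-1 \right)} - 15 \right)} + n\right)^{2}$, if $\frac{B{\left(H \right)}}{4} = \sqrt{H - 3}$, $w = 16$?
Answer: $52441$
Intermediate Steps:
$B{\left(H \right)} = 4 \sqrt{-3 + H}$ ($B{\left(H \right)} = 4 \sqrt{H - 3} = 4 \sqrt{-3 + H}$)
$I{\left(p \right)} = 1$
$n = -230$ ($n = 10 + 16 \left(-15\right) = 10 - 240 = -230$)
$\left(I{\left(B{\left(-1 \right)} - 15 \right)} + n\right)^{2} = \left(1 - 230\right)^{2} = \left(-229\right)^{2} = 52441$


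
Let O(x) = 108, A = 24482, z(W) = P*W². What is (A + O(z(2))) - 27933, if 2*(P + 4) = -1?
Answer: -3343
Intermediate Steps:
P = -9/2 (P = -4 + (½)*(-1) = -4 - ½ = -9/2 ≈ -4.5000)
z(W) = -9*W²/2
(A + O(z(2))) - 27933 = (24482 + 108) - 27933 = 24590 - 27933 = -3343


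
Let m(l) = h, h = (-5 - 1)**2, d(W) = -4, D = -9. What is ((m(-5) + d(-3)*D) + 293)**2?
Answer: 133225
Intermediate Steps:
h = 36 (h = (-6)**2 = 36)
m(l) = 36
((m(-5) + d(-3)*D) + 293)**2 = ((36 - 4*(-9)) + 293)**2 = ((36 + 36) + 293)**2 = (72 + 293)**2 = 365**2 = 133225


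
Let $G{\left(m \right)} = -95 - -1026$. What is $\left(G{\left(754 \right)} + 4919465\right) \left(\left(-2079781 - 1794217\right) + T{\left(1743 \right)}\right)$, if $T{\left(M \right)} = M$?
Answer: $-19053028012980$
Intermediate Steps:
$G{\left(m \right)} = 931$ ($G{\left(m \right)} = -95 + 1026 = 931$)
$\left(G{\left(754 \right)} + 4919465\right) \left(\left(-2079781 - 1794217\right) + T{\left(1743 \right)}\right) = \left(931 + 4919465\right) \left(\left(-2079781 - 1794217\right) + 1743\right) = 4920396 \left(\left(-2079781 - 1794217\right) + 1743\right) = 4920396 \left(-3873998 + 1743\right) = 4920396 \left(-3872255\right) = -19053028012980$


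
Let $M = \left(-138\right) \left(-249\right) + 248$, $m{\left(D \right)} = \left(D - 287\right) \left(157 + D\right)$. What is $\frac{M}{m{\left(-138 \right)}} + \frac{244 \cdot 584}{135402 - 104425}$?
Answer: $\frac{15708246}{50027855} \approx 0.31399$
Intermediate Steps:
$m{\left(D \right)} = \left(-287 + D\right) \left(157 + D\right)$
$M = 34610$ ($M = 34362 + 248 = 34610$)
$\frac{M}{m{\left(-138 \right)}} + \frac{244 \cdot 584}{135402 - 104425} = \frac{34610}{-45059 + \left(-138\right)^{2} - -17940} + \frac{244 \cdot 584}{135402 - 104425} = \frac{34610}{-45059 + 19044 + 17940} + \frac{142496}{135402 - 104425} = \frac{34610}{-8075} + \frac{142496}{30977} = 34610 \left(- \frac{1}{8075}\right) + 142496 \cdot \frac{1}{30977} = - \frac{6922}{1615} + \frac{142496}{30977} = \frac{15708246}{50027855}$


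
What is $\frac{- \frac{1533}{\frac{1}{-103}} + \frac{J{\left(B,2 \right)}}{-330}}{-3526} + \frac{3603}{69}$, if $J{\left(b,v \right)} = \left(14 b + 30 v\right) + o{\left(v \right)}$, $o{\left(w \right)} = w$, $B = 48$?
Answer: $\frac{49755763}{6690585} \approx 7.4367$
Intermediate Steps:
$J{\left(b,v \right)} = 14 b + 31 v$ ($J{\left(b,v \right)} = \left(14 b + 30 v\right) + v = 14 b + 31 v$)
$\frac{- \frac{1533}{\frac{1}{-103}} + \frac{J{\left(B,2 \right)}}{-330}}{-3526} + \frac{3603}{69} = \frac{- \frac{1533}{\frac{1}{-103}} + \frac{14 \cdot 48 + 31 \cdot 2}{-330}}{-3526} + \frac{3603}{69} = \left(- \frac{1533}{- \frac{1}{103}} + \left(672 + 62\right) \left(- \frac{1}{330}\right)\right) \left(- \frac{1}{3526}\right) + 3603 \cdot \frac{1}{69} = \left(\left(-1533\right) \left(-103\right) + 734 \left(- \frac{1}{330}\right)\right) \left(- \frac{1}{3526}\right) + \frac{1201}{23} = \left(157899 - \frac{367}{165}\right) \left(- \frac{1}{3526}\right) + \frac{1201}{23} = \frac{26052968}{165} \left(- \frac{1}{3526}\right) + \frac{1201}{23} = - \frac{13026484}{290895} + \frac{1201}{23} = \frac{49755763}{6690585}$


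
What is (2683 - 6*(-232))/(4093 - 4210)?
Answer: -4075/117 ≈ -34.829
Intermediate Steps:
(2683 - 6*(-232))/(4093 - 4210) = (2683 + 1392)/(-117) = 4075*(-1/117) = -4075/117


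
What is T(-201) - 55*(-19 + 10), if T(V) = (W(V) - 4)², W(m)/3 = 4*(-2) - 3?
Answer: 1864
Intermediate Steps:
W(m) = -33 (W(m) = 3*(4*(-2) - 3) = 3*(-8 - 3) = 3*(-11) = -33)
T(V) = 1369 (T(V) = (-33 - 4)² = (-37)² = 1369)
T(-201) - 55*(-19 + 10) = 1369 - 55*(-19 + 10) = 1369 - 55*(-9) = 1369 + 495 = 1864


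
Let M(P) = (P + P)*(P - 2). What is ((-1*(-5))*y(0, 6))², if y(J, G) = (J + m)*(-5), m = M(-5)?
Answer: 3062500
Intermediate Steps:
M(P) = 2*P*(-2 + P) (M(P) = (2*P)*(-2 + P) = 2*P*(-2 + P))
m = 70 (m = 2*(-5)*(-2 - 5) = 2*(-5)*(-7) = 70)
y(J, G) = -350 - 5*J (y(J, G) = (J + 70)*(-5) = (70 + J)*(-5) = -350 - 5*J)
((-1*(-5))*y(0, 6))² = ((-1*(-5))*(-350 - 5*0))² = (5*(-350 + 0))² = (5*(-350))² = (-1750)² = 3062500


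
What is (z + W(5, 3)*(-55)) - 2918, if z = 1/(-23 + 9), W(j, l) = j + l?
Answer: -47013/14 ≈ -3358.1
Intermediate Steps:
z = -1/14 (z = 1/(-14) = -1/14 ≈ -0.071429)
(z + W(5, 3)*(-55)) - 2918 = (-1/14 + (5 + 3)*(-55)) - 2918 = (-1/14 + 8*(-55)) - 2918 = (-1/14 - 440) - 2918 = -6161/14 - 2918 = -47013/14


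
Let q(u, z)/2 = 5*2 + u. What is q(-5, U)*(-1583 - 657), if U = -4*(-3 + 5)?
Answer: -22400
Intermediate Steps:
U = -8 (U = -4*2 = -8)
q(u, z) = 20 + 2*u (q(u, z) = 2*(5*2 + u) = 2*(10 + u) = 20 + 2*u)
q(-5, U)*(-1583 - 657) = (20 + 2*(-5))*(-1583 - 657) = (20 - 10)*(-2240) = 10*(-2240) = -22400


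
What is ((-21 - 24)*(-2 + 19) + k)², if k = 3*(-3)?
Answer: 599076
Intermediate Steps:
k = -9
((-21 - 24)*(-2 + 19) + k)² = ((-21 - 24)*(-2 + 19) - 9)² = (-45*17 - 9)² = (-765 - 9)² = (-774)² = 599076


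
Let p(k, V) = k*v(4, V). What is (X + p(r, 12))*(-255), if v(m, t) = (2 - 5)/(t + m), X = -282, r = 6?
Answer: 577575/8 ≈ 72197.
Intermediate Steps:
v(m, t) = -3/(m + t)
p(k, V) = -3*k/(4 + V) (p(k, V) = k*(-3/(4 + V)) = -3*k/(4 + V))
(X + p(r, 12))*(-255) = (-282 - 3*6/(4 + 12))*(-255) = (-282 - 3*6/16)*(-255) = (-282 - 3*6*1/16)*(-255) = (-282 - 9/8)*(-255) = -2265/8*(-255) = 577575/8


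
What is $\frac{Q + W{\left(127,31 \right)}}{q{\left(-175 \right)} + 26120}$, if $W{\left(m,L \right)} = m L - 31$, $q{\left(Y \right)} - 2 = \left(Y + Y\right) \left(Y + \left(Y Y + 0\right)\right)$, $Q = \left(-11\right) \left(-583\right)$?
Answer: $- \frac{10319}{10631378} \approx -0.00097062$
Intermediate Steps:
$Q = 6413$
$q{\left(Y \right)} = 2 + 2 Y \left(Y + Y^{2}\right)$ ($q{\left(Y \right)} = 2 + \left(Y + Y\right) \left(Y + \left(Y Y + 0\right)\right) = 2 + 2 Y \left(Y + \left(Y^{2} + 0\right)\right) = 2 + 2 Y \left(Y + Y^{2}\right)$)
$W{\left(m,L \right)} = -31 + L m$ ($W{\left(m,L \right)} = L m - 31 = -31 + L m$)
$\frac{Q + W{\left(127,31 \right)}}{q{\left(-175 \right)} + 26120} = \frac{6413 + \left(-31 + 31 \cdot 127\right)}{\left(2 + 2 \left(-175\right)^{2} + 2 \left(-175\right)^{3}\right) + 26120} = \frac{6413 + \left(-31 + 3937\right)}{\left(2 + 2 \cdot 30625 + 2 \left(-5359375\right)\right) + 26120} = \frac{6413 + 3906}{\left(2 + 61250 - 10718750\right) + 26120} = \frac{10319}{-10657498 + 26120} = \frac{10319}{-10631378} = 10319 \left(- \frac{1}{10631378}\right) = - \frac{10319}{10631378}$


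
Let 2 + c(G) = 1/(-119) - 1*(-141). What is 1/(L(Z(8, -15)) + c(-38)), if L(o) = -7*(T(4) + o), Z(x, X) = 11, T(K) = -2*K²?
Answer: 119/34033 ≈ 0.0034966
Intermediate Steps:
L(o) = 224 - 7*o (L(o) = -7*(-2*4² + o) = -7*(-2*16 + o) = -7*(-32 + o) = 224 - 7*o)
c(G) = 16540/119 (c(G) = -2 + (1/(-119) - 1*(-141)) = -2 + (-1/119 + 141) = -2 + 16778/119 = 16540/119)
1/(L(Z(8, -15)) + c(-38)) = 1/((224 - 7*11) + 16540/119) = 1/((224 - 77) + 16540/119) = 1/(147 + 16540/119) = 1/(34033/119) = 119/34033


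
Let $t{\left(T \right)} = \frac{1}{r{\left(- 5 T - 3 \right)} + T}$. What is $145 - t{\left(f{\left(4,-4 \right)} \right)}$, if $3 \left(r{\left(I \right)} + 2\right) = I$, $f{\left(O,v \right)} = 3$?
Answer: $\frac{726}{5} \approx 145.2$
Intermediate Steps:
$r{\left(I \right)} = -2 + \frac{I}{3}$
$t{\left(T \right)} = \frac{1}{-3 - \frac{2 T}{3}}$ ($t{\left(T \right)} = \frac{1}{\left(-2 + \frac{- 5 T - 3}{3}\right) + T} = \frac{1}{\left(-2 + \frac{-3 - 5 T}{3}\right) + T} = \frac{1}{\left(-2 - \left(1 + \frac{5 T}{3}\right)\right) + T} = \frac{1}{\left(-3 - \frac{5 T}{3}\right) + T} = \frac{1}{-3 - \frac{2 T}{3}}$)
$145 - t{\left(f{\left(4,-4 \right)} \right)} = 145 - - \frac{3}{9 + 2 \cdot 3} = 145 - - \frac{3}{9 + 6} = 145 - - \frac{3}{15} = 145 - \left(-3\right) \frac{1}{15} = 145 - - \frac{1}{5} = 145 + \frac{1}{5} = \frac{726}{5}$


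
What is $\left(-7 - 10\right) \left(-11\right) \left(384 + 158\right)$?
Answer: $101354$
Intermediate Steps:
$\left(-7 - 10\right) \left(-11\right) \left(384 + 158\right) = \left(-17\right) \left(-11\right) 542 = 187 \cdot 542 = 101354$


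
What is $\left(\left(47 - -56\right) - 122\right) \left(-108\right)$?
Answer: $2052$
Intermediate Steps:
$\left(\left(47 - -56\right) - 122\right) \left(-108\right) = \left(\left(47 + 56\right) - 122\right) \left(-108\right) = \left(103 - 122\right) \left(-108\right) = \left(-19\right) \left(-108\right) = 2052$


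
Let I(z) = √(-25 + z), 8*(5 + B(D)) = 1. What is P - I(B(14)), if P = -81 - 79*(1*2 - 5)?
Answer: 156 - I*√478/4 ≈ 156.0 - 5.4658*I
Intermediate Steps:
B(D) = -39/8 (B(D) = -5 + (⅛)*1 = -5 + ⅛ = -39/8)
P = 156 (P = -81 - 79*(2 - 5) = -81 - 79*(-3) = -81 + 237 = 156)
P - I(B(14)) = 156 - √(-25 - 39/8) = 156 - √(-239/8) = 156 - I*√478/4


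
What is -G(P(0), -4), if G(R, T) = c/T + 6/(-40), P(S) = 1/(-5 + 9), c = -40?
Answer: -197/20 ≈ -9.8500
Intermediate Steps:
P(S) = ¼ (P(S) = 1/4 = ¼)
G(R, T) = -3/20 - 40/T (G(R, T) = -40/T + 6/(-40) = -40/T + 6*(-1/40) = -40/T - 3/20 = -3/20 - 40/T)
-G(P(0), -4) = -(-3/20 - 40/(-4)) = -(-3/20 - 40*(-¼)) = -(-3/20 + 10) = -1*197/20 = -197/20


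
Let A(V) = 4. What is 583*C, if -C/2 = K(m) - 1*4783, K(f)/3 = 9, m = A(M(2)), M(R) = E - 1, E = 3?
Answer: 5545496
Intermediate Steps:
M(R) = 2 (M(R) = 3 - 1 = 2)
m = 4
K(f) = 27 (K(f) = 3*9 = 27)
C = 9512 (C = -2*(27 - 1*4783) = -2*(27 - 4783) = -2*(-4756) = 9512)
583*C = 583*9512 = 5545496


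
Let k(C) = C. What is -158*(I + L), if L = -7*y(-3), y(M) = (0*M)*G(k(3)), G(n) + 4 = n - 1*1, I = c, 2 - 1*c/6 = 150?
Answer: 140304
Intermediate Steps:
c = -888 (c = 12 - 6*150 = 12 - 900 = -888)
I = -888
G(n) = -5 + n (G(n) = -4 + (n - 1*1) = -4 + (n - 1) = -4 + (-1 + n) = -5 + n)
y(M) = 0 (y(M) = (0*M)*(-5 + 3) = 0*(-2) = 0)
L = 0 (L = -7*0 = 0)
-158*(I + L) = -158*(-888 + 0) = -158*(-888) = 140304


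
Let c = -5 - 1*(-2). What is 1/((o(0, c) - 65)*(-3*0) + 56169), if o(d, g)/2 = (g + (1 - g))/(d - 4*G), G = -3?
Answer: 1/56169 ≈ 1.7803e-5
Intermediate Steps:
c = -3 (c = -5 + 2 = -3)
o(d, g) = 2/(12 + d) (o(d, g) = 2*((g + (1 - g))/(d - 4*(-3))) = 2*(1/(d + 12)) = 2*(1/(12 + d)) = 2/(12 + d))
1/((o(0, c) - 65)*(-3*0) + 56169) = 1/((2/(12 + 0) - 65)*(-3*0) + 56169) = 1/((2/12 - 65)*0 + 56169) = 1/((2*(1/12) - 65)*0 + 56169) = 1/((⅙ - 65)*0 + 56169) = 1/(-389/6*0 + 56169) = 1/(0 + 56169) = 1/56169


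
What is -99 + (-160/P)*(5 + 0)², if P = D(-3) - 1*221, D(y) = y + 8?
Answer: -2173/27 ≈ -80.481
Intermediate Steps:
D(y) = 8 + y
P = -216 (P = (8 - 3) - 1*221 = 5 - 221 = -216)
-99 + (-160/P)*(5 + 0)² = -99 + (-160/(-216))*(5 + 0)² = -99 - 160*(-1/216)*5² = -99 + (20/27)*25 = -99 + 500/27 = -2173/27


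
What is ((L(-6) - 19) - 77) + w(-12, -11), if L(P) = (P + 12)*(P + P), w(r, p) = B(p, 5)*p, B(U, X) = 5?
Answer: -223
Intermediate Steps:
w(r, p) = 5*p
L(P) = 2*P*(12 + P) (L(P) = (12 + P)*(2*P) = 2*P*(12 + P))
((L(-6) - 19) - 77) + w(-12, -11) = ((2*(-6)*(12 - 6) - 19) - 77) + 5*(-11) = ((2*(-6)*6 - 19) - 77) - 55 = ((-72 - 19) - 77) - 55 = (-91 - 77) - 55 = -168 - 55 = -223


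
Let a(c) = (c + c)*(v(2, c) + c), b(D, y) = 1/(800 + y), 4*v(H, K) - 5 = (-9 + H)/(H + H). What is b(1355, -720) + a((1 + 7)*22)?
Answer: 4979041/80 ≈ 62238.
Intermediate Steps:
v(H, K) = 5/4 + (-9 + H)/(8*H) (v(H, K) = 5/4 + ((-9 + H)/(H + H))/4 = 5/4 + ((-9 + H)/((2*H)))/4 = 5/4 + ((-9 + H)*(1/(2*H)))/4 = 5/4 + ((-9 + H)/(2*H))/4 = 5/4 + (-9 + H)/(8*H))
a(c) = 2*c*(13/16 + c) (a(c) = (c + c)*((⅛)*(-9 + 11*2)/2 + c) = (2*c)*((⅛)*(½)*(-9 + 22) + c) = (2*c)*((⅛)*(½)*13 + c) = (2*c)*(13/16 + c) = 2*c*(13/16 + c))
b(1355, -720) + a((1 + 7)*22) = 1/(800 - 720) + ((1 + 7)*22)*(13 + 16*((1 + 7)*22))/8 = 1/80 + (8*22)*(13 + 16*(8*22))/8 = 1/80 + (⅛)*176*(13 + 16*176) = 1/80 + (⅛)*176*(13 + 2816) = 1/80 + (⅛)*176*2829 = 1/80 + 62238 = 4979041/80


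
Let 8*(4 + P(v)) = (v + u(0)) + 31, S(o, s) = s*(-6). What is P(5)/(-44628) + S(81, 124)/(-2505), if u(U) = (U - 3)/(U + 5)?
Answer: 88539113/298115040 ≈ 0.29700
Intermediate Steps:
S(o, s) = -6*s
u(U) = (-3 + U)/(5 + U)
P(v) = -⅕ + v/8 (P(v) = -4 + ((v + (-3 + 0)/(5 + 0)) + 31)/8 = -4 + ((v - 3/5) + 31)/8 = -4 + ((v + (⅕)*(-3)) + 31)/8 = -4 + ((v - ⅗) + 31)/8 = -4 + ((-⅗ + v) + 31)/8 = -4 + (152/5 + v)/8 = -4 + (19/5 + v/8) = -⅕ + v/8)
P(5)/(-44628) + S(81, 124)/(-2505) = (-⅕ + (⅛)*5)/(-44628) - 6*124/(-2505) = (-⅕ + 5/8)*(-1/44628) - 744*(-1/2505) = (17/40)*(-1/44628) + 248/835 = -17/1785120 + 248/835 = 88539113/298115040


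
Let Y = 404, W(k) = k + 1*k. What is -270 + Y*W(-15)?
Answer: -12390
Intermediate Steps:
W(k) = 2*k (W(k) = k + k = 2*k)
-270 + Y*W(-15) = -270 + 404*(2*(-15)) = -270 + 404*(-30) = -270 - 12120 = -12390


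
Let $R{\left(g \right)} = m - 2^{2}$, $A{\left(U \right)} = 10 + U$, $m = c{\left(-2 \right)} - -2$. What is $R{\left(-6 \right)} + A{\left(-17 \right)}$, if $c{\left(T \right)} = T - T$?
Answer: $-9$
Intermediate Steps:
$c{\left(T \right)} = 0$
$m = 2$ ($m = 0 - -2 = 0 + 2 = 2$)
$R{\left(g \right)} = -2$ ($R{\left(g \right)} = 2 - 2^{2} = 2 - 4 = -2$)
$R{\left(-6 \right)} + A{\left(-17 \right)} = -2 + \left(10 - 17\right) = -2 - 7 = -9$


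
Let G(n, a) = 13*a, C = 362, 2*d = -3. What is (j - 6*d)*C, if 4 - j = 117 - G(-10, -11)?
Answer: -89414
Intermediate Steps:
d = -3/2 (d = (½)*(-3) = -3/2 ≈ -1.5000)
j = -256 (j = 4 - (117 - 13*(-11)) = 4 - (117 - 1*(-143)) = 4 - (117 + 143) = 4 - 1*260 = 4 - 260 = -256)
(j - 6*d)*C = (-256 - 6*(-3/2))*362 = (-256 + 9)*362 = -247*362 = -89414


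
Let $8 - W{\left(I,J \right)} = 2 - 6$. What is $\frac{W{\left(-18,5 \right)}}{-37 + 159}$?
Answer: $\frac{6}{61} \approx 0.098361$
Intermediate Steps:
$W{\left(I,J \right)} = 12$ ($W{\left(I,J \right)} = 8 - \left(2 - 6\right) = 8 - -4 = 8 + 4 = 12$)
$\frac{W{\left(-18,5 \right)}}{-37 + 159} = \frac{12}{-37 + 159} = \frac{12}{122} = 12 \cdot \frac{1}{122} = \frac{6}{61}$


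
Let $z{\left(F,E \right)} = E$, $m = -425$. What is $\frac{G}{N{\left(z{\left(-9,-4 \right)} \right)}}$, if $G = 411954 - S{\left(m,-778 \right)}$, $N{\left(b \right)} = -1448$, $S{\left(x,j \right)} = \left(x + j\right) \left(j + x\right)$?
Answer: $\frac{1035255}{1448} \approx 714.96$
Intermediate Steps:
$S{\left(x,j \right)} = \left(j + x\right)^{2}$ ($S{\left(x,j \right)} = \left(j + x\right) \left(j + x\right) = \left(j + x\right)^{2}$)
$G = -1035255$ ($G = 411954 - \left(-778 - 425\right)^{2} = 411954 - \left(-1203\right)^{2} = 411954 - 1447209 = -1035255$)
$\frac{G}{N{\left(z{\left(-9,-4 \right)} \right)}} = - \frac{1035255}{-1448} = \left(-1035255\right) \left(- \frac{1}{1448}\right) = \frac{1035255}{1448}$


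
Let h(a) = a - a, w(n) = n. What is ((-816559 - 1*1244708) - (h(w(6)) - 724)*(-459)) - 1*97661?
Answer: -2491244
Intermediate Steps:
h(a) = 0
((-816559 - 1*1244708) - (h(w(6)) - 724)*(-459)) - 1*97661 = ((-816559 - 1*1244708) - (0 - 724)*(-459)) - 1*97661 = ((-816559 - 1244708) - (-724)*(-459)) - 97661 = (-2061267 - 1*332316) - 97661 = (-2061267 - 332316) - 97661 = -2393583 - 97661 = -2491244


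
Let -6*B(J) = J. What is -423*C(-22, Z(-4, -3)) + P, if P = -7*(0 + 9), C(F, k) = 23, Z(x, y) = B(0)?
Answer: -9792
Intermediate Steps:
B(J) = -J/6
Z(x, y) = 0 (Z(x, y) = -1/6*0 = 0)
P = -63 (P = -7*9 = -63)
-423*C(-22, Z(-4, -3)) + P = -423*23 - 63 = -9729 - 63 = -9792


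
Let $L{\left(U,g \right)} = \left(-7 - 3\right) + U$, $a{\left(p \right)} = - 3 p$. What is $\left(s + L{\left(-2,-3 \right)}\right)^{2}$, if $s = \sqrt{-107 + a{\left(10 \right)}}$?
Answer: $\left(12 - i \sqrt{137}\right)^{2} \approx 7.0 - 280.91 i$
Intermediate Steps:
$L{\left(U,g \right)} = -10 + U$
$s = i \sqrt{137}$ ($s = \sqrt{-107 - 30} = \sqrt{-137} = i \sqrt{137} \approx 11.705 i$)
$\left(s + L{\left(-2,-3 \right)}\right)^{2} = \left(i \sqrt{137} - 12\right)^{2} = \left(-12 + i \sqrt{137}\right)^{2}$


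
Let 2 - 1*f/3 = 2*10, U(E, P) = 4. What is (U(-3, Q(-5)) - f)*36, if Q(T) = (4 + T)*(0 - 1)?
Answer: 2088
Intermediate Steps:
Q(T) = -4 - T (Q(T) = (4 + T)*(-1) = -4 - T)
f = -54 (f = 6 - 6*10 = 6 - 3*20 = 6 - 60 = -54)
(U(-3, Q(-5)) - f)*36 = (4 - 1*(-54))*36 = (4 + 54)*36 = 58*36 = 2088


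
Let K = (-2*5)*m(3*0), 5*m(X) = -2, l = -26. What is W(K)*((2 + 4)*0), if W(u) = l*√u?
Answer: 0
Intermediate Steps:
m(X) = -⅖ (m(X) = (⅕)*(-2) = -⅖)
K = 4 (K = -2*5*(-⅖) = -10*(-⅖) = 4)
W(u) = -26*√u
W(K)*((2 + 4)*0) = (-26*√4)*((2 + 4)*0) = (-26*2)*(6*0) = -52*0 = 0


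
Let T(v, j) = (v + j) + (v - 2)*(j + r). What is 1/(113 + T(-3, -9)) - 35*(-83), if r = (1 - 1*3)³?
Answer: 540331/186 ≈ 2905.0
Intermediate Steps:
r = -8 (r = (1 - 3)³ = (-2)³ = -8)
T(v, j) = j + v + (-8 + j)*(-2 + v) (T(v, j) = (v + j) + (v - 2)*(j - 8) = (j + v) + (-2 + v)*(-8 + j) = (j + v) + (-8 + j)*(-2 + v) = j + v + (-8 + j)*(-2 + v))
1/(113 + T(-3, -9)) - 35*(-83) = 1/(113 + (16 - 1*(-9) - 7*(-3) - 9*(-3))) - 35*(-83) = 1/(113 + (16 + 9 + 21 + 27)) + 2905 = 1/(113 + 73) + 2905 = 1/186 + 2905 = 540331/186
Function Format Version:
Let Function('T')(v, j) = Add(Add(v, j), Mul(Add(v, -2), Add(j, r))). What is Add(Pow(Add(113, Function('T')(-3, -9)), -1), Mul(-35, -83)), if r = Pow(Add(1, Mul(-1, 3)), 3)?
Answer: Rational(540331, 186) ≈ 2905.0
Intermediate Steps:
r = -8 (r = Pow(Add(1, -3), 3) = Pow(-2, 3) = -8)
Function('T')(v, j) = Add(j, v, Mul(Add(-8, j), Add(-2, v))) (Function('T')(v, j) = Add(Add(v, j), Mul(Add(v, -2), Add(j, -8))) = Add(Add(j, v), Mul(Add(-2, v), Add(-8, j))) = Add(Add(j, v), Mul(Add(-8, j), Add(-2, v))) = Add(j, v, Mul(Add(-8, j), Add(-2, v))))
Add(Pow(Add(113, Function('T')(-3, -9)), -1), Mul(-35, -83)) = Add(Pow(Add(113, Add(16, Mul(-1, -9), Mul(-7, -3), Mul(-9, -3))), -1), Mul(-35, -83)) = Add(Pow(Add(113, Add(16, 9, 21, 27)), -1), 2905) = Add(Pow(Add(113, 73), -1), 2905) = Add(Pow(186, -1), 2905) = Add(Rational(1, 186), 2905) = Rational(540331, 186)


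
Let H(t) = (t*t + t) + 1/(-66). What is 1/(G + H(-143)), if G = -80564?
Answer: -66/3977029 ≈ -1.6595e-5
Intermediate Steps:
H(t) = -1/66 + t + t² (H(t) = (t² + t) - 1/66 = (t + t²) - 1/66 = -1/66 + t + t²)
1/(G + H(-143)) = 1/(-80564 + (-1/66 - 143 + (-143)²)) = 1/(-80564 + (-1/66 - 143 + 20449)) = 1/(-80564 + 1340195/66) = 1/(-3977029/66) = -66/3977029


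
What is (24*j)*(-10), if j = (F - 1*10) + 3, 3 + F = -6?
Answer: 3840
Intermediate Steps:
F = -9 (F = -3 - 6 = -9)
j = -16 (j = (-9 - 1*10) + 3 = (-9 - 10) + 3 = -19 + 3 = -16)
(24*j)*(-10) = (24*(-16))*(-10) = -384*(-10) = 3840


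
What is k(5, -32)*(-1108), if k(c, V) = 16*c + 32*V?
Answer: 1045952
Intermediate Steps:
k(5, -32)*(-1108) = (16*5 + 32*(-32))*(-1108) = (80 - 1024)*(-1108) = -944*(-1108) = 1045952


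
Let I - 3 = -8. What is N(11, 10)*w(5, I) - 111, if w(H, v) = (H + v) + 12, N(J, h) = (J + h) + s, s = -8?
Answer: 45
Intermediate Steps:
I = -5 (I = 3 - 8 = -5)
N(J, h) = -8 + J + h (N(J, h) = (J + h) - 8 = -8 + J + h)
w(H, v) = 12 + H + v
N(11, 10)*w(5, I) - 111 = (-8 + 11 + 10)*(12 + 5 - 5) - 111 = 13*12 - 111 = 156 - 111 = 45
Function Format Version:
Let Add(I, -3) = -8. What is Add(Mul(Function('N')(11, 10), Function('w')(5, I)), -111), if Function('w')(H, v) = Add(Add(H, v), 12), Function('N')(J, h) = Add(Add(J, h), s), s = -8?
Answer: 45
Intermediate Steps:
I = -5 (I = Add(3, -8) = -5)
Function('N')(J, h) = Add(-8, J, h) (Function('N')(J, h) = Add(Add(J, h), -8) = Add(-8, J, h))
Function('w')(H, v) = Add(12, H, v)
Add(Mul(Function('N')(11, 10), Function('w')(5, I)), -111) = Add(Mul(Add(-8, 11, 10), Add(12, 5, -5)), -111) = Add(Mul(13, 12), -111) = Add(156, -111) = 45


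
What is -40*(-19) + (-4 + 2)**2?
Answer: 764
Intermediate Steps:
-40*(-19) + (-4 + 2)**2 = 760 + (-2)**2 = 760 + 4 = 764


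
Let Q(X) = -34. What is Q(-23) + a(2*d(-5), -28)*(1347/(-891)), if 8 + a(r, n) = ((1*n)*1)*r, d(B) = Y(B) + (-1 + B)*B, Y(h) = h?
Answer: 56554/27 ≈ 2094.6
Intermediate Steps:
d(B) = B + B*(-1 + B) (d(B) = B + (-1 + B)*B = B + B*(-1 + B))
a(r, n) = -8 + n*r (a(r, n) = -8 + ((1*n)*1)*r = -8 + (n*1)*r = -8 + n*r)
Q(-23) + a(2*d(-5), -28)*(1347/(-891)) = -34 + (-8 - 56*(-5)²)*(1347/(-891)) = -34 + (-8 - 56*25)*(1347*(-1/891)) = -34 + (-8 - 28*50)*(-449/297) = -34 + (-8 - 1400)*(-449/297) = -34 - 1408*(-449/297) = -34 + 57472/27 = 56554/27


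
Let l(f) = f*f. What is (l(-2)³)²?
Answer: 4096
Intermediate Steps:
l(f) = f²
(l(-2)³)² = (((-2)²)³)² = (4³)² = 64² = 4096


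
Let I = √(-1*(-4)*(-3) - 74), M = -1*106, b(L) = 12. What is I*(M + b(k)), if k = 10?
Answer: -94*I*√86 ≈ -871.72*I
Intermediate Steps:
M = -106
I = I*√86 (I = √(4*(-3) - 74) = √(-12 - 74) = √(-86) = I*√86 ≈ 9.2736*I)
I*(M + b(k)) = (I*√86)*(-106 + 12) = (I*√86)*(-94) = -94*I*√86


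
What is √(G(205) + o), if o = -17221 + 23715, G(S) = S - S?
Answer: √6494 ≈ 80.585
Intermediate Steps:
G(S) = 0
o = 6494
√(G(205) + o) = √(0 + 6494) = √6494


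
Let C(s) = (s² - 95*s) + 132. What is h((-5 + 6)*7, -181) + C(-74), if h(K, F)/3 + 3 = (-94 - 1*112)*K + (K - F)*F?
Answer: -93781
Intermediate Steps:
C(s) = 132 + s² - 95*s
h(K, F) = -9 - 618*K + 3*F*(K - F) (h(K, F) = -9 + 3*((-94 - 1*112)*K + (K - F)*F) = -9 + 3*((-94 - 112)*K + F*(K - F)) = -9 + 3*(-206*K + F*(K - F)) = -9 + (-618*K + 3*F*(K - F)) = -9 - 618*K + 3*F*(K - F))
h((-5 + 6)*7, -181) + C(-74) = (-9 - 618*(-5 + 6)*7 - 3*(-181)² + 3*(-181)*((-5 + 6)*7)) + (132 + (-74)² - 95*(-74)) = (-9 - 618*7 - 3*32761 + 3*(-181)*(1*7)) + (132 + 5476 + 7030) = (-9 - 618*7 - 98283 + 3*(-181)*7) + 12638 = (-9 - 4326 - 98283 - 3801) + 12638 = -106419 + 12638 = -93781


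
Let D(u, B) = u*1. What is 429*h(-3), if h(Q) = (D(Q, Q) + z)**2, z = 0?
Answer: 3861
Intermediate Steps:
D(u, B) = u
h(Q) = Q**2 (h(Q) = (Q + 0)**2 = Q**2)
429*h(-3) = 429*(-3)**2 = 429*9 = 3861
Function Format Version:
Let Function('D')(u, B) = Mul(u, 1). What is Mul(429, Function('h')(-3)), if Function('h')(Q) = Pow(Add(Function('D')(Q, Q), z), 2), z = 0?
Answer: 3861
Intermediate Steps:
Function('D')(u, B) = u
Function('h')(Q) = Pow(Q, 2) (Function('h')(Q) = Pow(Add(Q, 0), 2) = Pow(Q, 2))
Mul(429, Function('h')(-3)) = Mul(429, Pow(-3, 2)) = Mul(429, 9) = 3861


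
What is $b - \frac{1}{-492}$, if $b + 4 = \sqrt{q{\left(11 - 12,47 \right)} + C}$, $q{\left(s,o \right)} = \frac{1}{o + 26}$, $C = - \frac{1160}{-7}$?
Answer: $- \frac{1967}{492} + \frac{\sqrt{43275057}}{511} \approx 8.8756$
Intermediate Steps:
$C = \frac{1160}{7}$ ($C = \left(-1160\right) \left(- \frac{1}{7}\right) = \frac{1160}{7} \approx 165.71$)
$q{\left(s,o \right)} = \frac{1}{26 + o}$
$b = -4 + \frac{\sqrt{43275057}}{511}$ ($b = -4 + \sqrt{\frac{1}{26 + 47} + \frac{1160}{7}} = -4 + \sqrt{\frac{1}{73} + \frac{1160}{7}} = -4 + \sqrt{\frac{84687}{511}} = -4 + \frac{\sqrt{43275057}}{511} \approx 8.8735$)
$b - \frac{1}{-492} = \left(-4 + \frac{\sqrt{43275057}}{511}\right) - \frac{1}{-492} = \left(-4 + \frac{\sqrt{43275057}}{511}\right) - - \frac{1}{492} = \left(-4 + \frac{\sqrt{43275057}}{511}\right) + \frac{1}{492} = - \frac{1967}{492} + \frac{\sqrt{43275057}}{511}$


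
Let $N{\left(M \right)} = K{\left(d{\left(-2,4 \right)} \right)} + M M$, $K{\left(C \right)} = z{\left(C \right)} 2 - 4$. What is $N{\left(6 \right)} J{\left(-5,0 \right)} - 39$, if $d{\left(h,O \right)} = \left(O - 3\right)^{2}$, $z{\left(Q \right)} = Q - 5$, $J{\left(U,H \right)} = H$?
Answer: $-39$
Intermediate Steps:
$z{\left(Q \right)} = -5 + Q$ ($z{\left(Q \right)} = Q - 5 = -5 + Q$)
$d{\left(h,O \right)} = \left(-3 + O\right)^{2}$
$K{\left(C \right)} = -14 + 2 C$ ($K{\left(C \right)} = \left(-5 + C\right) 2 - 4 = \left(-10 + 2 C\right) - 4 = -14 + 2 C$)
$N{\left(M \right)} = -12 + M^{2}$ ($N{\left(M \right)} = \left(-14 + 2 \left(-3 + 4\right)^{2}\right) + M M = \left(-14 + 2 \cdot 1^{2}\right) + M^{2} = \left(-14 + 2 \cdot 1\right) + M^{2} = \left(-14 + 2\right) + M^{2} = -12 + M^{2}$)
$N{\left(6 \right)} J{\left(-5,0 \right)} - 39 = \left(-12 + 6^{2}\right) 0 - 39 = \left(-12 + 36\right) 0 - 39 = 24 \cdot 0 - 39 = 0 - 39 = -39$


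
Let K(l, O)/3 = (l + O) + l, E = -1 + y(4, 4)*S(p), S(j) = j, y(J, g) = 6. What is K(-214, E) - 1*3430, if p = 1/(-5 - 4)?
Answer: -4719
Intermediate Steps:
p = -⅑ (p = 1/(-9) = -⅑ ≈ -0.11111)
E = -5/3 (E = -1 + 6*(-⅑) = -1 - ⅔ = -5/3 ≈ -1.6667)
K(l, O) = 3*O + 6*l (K(l, O) = 3*((l + O) + l) = 3*((O + l) + l) = 3*(O + 2*l) = 3*O + 6*l)
K(-214, E) - 1*3430 = (3*(-5/3) + 6*(-214)) - 1*3430 = (-5 - 1284) - 3430 = -1289 - 3430 = -4719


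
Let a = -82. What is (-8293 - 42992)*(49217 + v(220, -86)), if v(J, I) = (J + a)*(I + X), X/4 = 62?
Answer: -3670621305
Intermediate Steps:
X = 248 (X = 4*62 = 248)
v(J, I) = (-82 + J)*(248 + I) (v(J, I) = (J - 82)*(I + 248) = (-82 + J)*(248 + I))
(-8293 - 42992)*(49217 + v(220, -86)) = (-8293 - 42992)*(49217 + (-20336 - 82*(-86) + 248*220 - 86*220)) = -51285*(49217 + (-20336 + 7052 + 54560 - 18920)) = -51285*(49217 + 22356) = -51285*71573 = -3670621305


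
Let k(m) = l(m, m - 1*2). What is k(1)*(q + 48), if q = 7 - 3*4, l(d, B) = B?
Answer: -43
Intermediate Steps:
k(m) = -2 + m (k(m) = m - 1*2 = m - 2 = -2 + m)
q = -5 (q = 7 - 12 = -5)
k(1)*(q + 48) = (-2 + 1)*(-5 + 48) = -1*43 = -43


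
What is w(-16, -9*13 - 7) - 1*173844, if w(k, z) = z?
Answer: -173968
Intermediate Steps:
w(-16, -9*13 - 7) - 1*173844 = (-9*13 - 7) - 1*173844 = (-117 - 7) - 173844 = -124 - 173844 = -173968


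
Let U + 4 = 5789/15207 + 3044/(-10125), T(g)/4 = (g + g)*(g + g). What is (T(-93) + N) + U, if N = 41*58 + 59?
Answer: 7227243009464/51323625 ≈ 1.4082e+5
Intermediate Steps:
T(g) = 16*g² (T(g) = 4*((g + g)*(g + g)) = 4*((2*g)*(2*g)) = 4*(4*g²) = 16*g²)
U = -201186661/51323625 (U = -4 + (5789/15207 + 3044/(-10125)) = -4 + (5789*(1/15207) + 3044*(-1/10125)) = -4 + (5789/15207 - 3044/10125) = -4 + 4107839/51323625 = -201186661/51323625 ≈ -3.9200)
N = 2437 (N = 2378 + 59 = 2437)
(T(-93) + N) + U = (16*(-93)² + 2437) - 201186661/51323625 = (16*8649 + 2437) - 201186661/51323625 = (138384 + 2437) - 201186661/51323625 = 140821 - 201186661/51323625 = 7227243009464/51323625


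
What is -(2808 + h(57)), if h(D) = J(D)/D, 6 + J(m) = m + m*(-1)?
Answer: -53350/19 ≈ -2807.9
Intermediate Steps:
J(m) = -6 (J(m) = -6 + (m + m*(-1)) = -6 + (m - m) = -6 + 0 = -6)
h(D) = -6/D
-(2808 + h(57)) = -(2808 - 6/57) = -(2808 - 6*1/57) = -(2808 - 2/19) = -1*53350/19 = -53350/19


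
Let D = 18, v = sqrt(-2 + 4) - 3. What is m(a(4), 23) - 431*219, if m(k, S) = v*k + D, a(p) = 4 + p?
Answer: -94395 + 8*sqrt(2) ≈ -94384.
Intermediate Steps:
v = -3 + sqrt(2) (v = sqrt(2) - 3 = -3 + sqrt(2) ≈ -1.5858)
m(k, S) = 18 + k*(-3 + sqrt(2)) (m(k, S) = (-3 + sqrt(2))*k + 18 = k*(-3 + sqrt(2)) + 18 = 18 + k*(-3 + sqrt(2)))
m(a(4), 23) - 431*219 = (18 - (4 + 4)*(3 - sqrt(2))) - 431*219 = (18 - 1*8*(3 - sqrt(2))) - 94389 = (18 + (-24 + 8*sqrt(2))) - 94389 = (-6 + 8*sqrt(2)) - 94389 = -94395 + 8*sqrt(2)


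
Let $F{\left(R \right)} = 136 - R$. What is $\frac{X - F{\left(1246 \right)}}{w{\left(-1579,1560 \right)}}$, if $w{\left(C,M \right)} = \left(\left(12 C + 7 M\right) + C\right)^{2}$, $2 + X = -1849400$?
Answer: $- \frac{1848292}{92294449} \approx -0.020026$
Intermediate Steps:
$X = -1849402$ ($X = -2 - 1849400 = -1849402$)
$w{\left(C,M \right)} = \left(7 M + 13 C\right)^{2}$ ($w{\left(C,M \right)} = \left(\left(7 M + 12 C\right) + C\right)^{2} = \left(7 M + 13 C\right)^{2}$)
$\frac{X - F{\left(1246 \right)}}{w{\left(-1579,1560 \right)}} = \frac{-1849402 - \left(136 - 1246\right)}{\left(7 \cdot 1560 + 13 \left(-1579\right)\right)^{2}} = \frac{-1849402 - \left(136 - 1246\right)}{\left(10920 - 20527\right)^{2}} = \frac{-1849402 - -1110}{\left(-9607\right)^{2}} = \frac{-1849402 + 1110}{92294449} = \left(-1848292\right) \frac{1}{92294449} = - \frac{1848292}{92294449}$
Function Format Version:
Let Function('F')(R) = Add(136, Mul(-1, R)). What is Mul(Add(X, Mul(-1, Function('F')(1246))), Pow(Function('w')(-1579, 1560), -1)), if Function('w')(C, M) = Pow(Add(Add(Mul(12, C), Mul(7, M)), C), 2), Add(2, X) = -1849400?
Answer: Rational(-1848292, 92294449) ≈ -0.020026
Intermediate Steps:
X = -1849402 (X = Add(-2, -1849400) = -1849402)
Function('w')(C, M) = Pow(Add(Mul(7, M), Mul(13, C)), 2) (Function('w')(C, M) = Pow(Add(Add(Mul(7, M), Mul(12, C)), C), 2) = Pow(Add(Mul(7, M), Mul(13, C)), 2))
Mul(Add(X, Mul(-1, Function('F')(1246))), Pow(Function('w')(-1579, 1560), -1)) = Mul(Add(-1849402, Mul(-1, Add(136, Mul(-1, 1246)))), Pow(Pow(Add(Mul(7, 1560), Mul(13, -1579)), 2), -1)) = Mul(Add(-1849402, Mul(-1, Add(136, -1246))), Pow(Pow(Add(10920, -20527), 2), -1)) = Mul(Add(-1849402, Mul(-1, -1110)), Pow(Pow(-9607, 2), -1)) = Mul(Add(-1849402, 1110), Pow(92294449, -1)) = Mul(-1848292, Rational(1, 92294449)) = Rational(-1848292, 92294449)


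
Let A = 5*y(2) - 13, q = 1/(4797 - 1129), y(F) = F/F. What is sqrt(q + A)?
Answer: I*sqrt(26907531)/1834 ≈ 2.8284*I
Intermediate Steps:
y(F) = 1
q = 1/3668 ≈ 0.00027263
A = -8 (A = 5*1 - 13 = 5 - 13 = -8)
sqrt(q + A) = sqrt(1/3668 - 8) = sqrt(-29343/3668) = I*sqrt(26907531)/1834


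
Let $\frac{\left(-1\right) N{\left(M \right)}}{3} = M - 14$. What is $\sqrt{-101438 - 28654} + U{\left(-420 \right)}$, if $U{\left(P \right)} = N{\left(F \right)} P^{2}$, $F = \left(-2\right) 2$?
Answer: $9525600 + 2 i \sqrt{32523} \approx 9.5256 \cdot 10^{6} + 360.68 i$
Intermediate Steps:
$F = -4$
$N{\left(M \right)} = 42 - 3 M$ ($N{\left(M \right)} = - 3 \left(M - 14\right) = - 3 \left(-14 + M\right) = 42 - 3 M$)
$U{\left(P \right)} = 54 P^{2}$ ($U{\left(P \right)} = \left(42 - -12\right) P^{2} = \left(42 + 12\right) P^{2} = 54 P^{2}$)
$\sqrt{-101438 - 28654} + U{\left(-420 \right)} = \sqrt{-101438 - 28654} + 54 \left(-420\right)^{2} = \sqrt{-130092} + 54 \cdot 176400 = 2 i \sqrt{32523} + 9525600 = 9525600 + 2 i \sqrt{32523}$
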